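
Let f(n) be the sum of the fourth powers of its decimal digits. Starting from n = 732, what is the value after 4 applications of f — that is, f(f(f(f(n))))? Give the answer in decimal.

6725

732 → 2498
2498 → 10929
10929 → 13139
13139 → 6725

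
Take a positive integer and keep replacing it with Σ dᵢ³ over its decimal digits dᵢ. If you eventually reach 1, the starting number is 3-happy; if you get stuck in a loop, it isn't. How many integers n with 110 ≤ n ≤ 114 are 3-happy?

1

110: 110 → 2 → 8 → 512 → 134 → 92 → 737 → 713 → 371 → 371  — not 3-happy
111: 111 → 3 → 27 → 351 → 153 → 153  — not 3-happy
112: 112 → 10 → 1  — 3-happy
113: 113 → 29 → 737 → 713 → 371 → 371  — not 3-happy
114: 114 → 66 → 432 → 99 → 1458 → 702 → 351 → 153 → 153  — not 3-happy
3-happy: 112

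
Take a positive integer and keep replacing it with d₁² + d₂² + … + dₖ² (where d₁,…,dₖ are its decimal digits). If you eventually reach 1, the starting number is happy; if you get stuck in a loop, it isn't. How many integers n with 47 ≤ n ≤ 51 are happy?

1

47: 47 → 65 → 61 → 37 → 58 → 89 → 145 → 42 → 20 → 4 → 16 → 37  — not happy
48: 48 → 80 → 64 → 52 → 29 → 85 → 89 → 145 → 42 → 20 → 4 → 16 → 37 → 58 → 89  — not happy
49: 49 → 97 → 130 → 10 → 1  — happy
50: 50 → 25 → 29 → 85 → 89 → 145 → 42 → 20 → 4 → 16 → 37 → 58 → 89  — not happy
51: 51 → 26 → 40 → 16 → 37 → 58 → 89 → 145 → 42 → 20 → 4 → 16  — not happy
happy: 49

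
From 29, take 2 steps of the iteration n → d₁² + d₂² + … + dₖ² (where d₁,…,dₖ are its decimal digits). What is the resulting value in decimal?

29 → 2² + 9² = 85
85 → 8² + 5² = 89

89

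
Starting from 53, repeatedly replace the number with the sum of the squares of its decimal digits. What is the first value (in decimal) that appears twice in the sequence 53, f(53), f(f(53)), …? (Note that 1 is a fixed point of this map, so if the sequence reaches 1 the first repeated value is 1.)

89

53 → 5² + 3² = 34
34 → 3² + 4² = 25
25 → 2² + 5² = 29
29 → 2² + 9² = 85
85 → 8² + 5² = 89
89 → 8² + 9² = 145
145 → 1² + 4² + 5² = 42
42 → 4² + 2² = 20
20 → 2² + 0² = 4
4 → 4² = 16
16 → 1² + 6² = 37
37 → 3² + 7² = 58
58 → 5² + 8² = 89  — 89 already appeared earlier.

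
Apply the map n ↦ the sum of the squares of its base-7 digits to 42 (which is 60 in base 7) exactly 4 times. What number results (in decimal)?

42 = (6,0)_7 → 6² + 0² = 36
36 = (5,1)_7 → 5² + 1² = 26
26 = (3,5)_7 → 3² + 5² = 34
34 = (4,6)_7 → 4² + 6² = 52

52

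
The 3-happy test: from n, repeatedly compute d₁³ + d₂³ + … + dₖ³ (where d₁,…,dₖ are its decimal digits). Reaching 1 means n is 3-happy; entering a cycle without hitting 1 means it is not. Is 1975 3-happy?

1975 → 1³ + 9³ + 7³ + 5³ = 1 + 729 + 343 + 125 = 1198
1198 → 1³ + 1³ + 9³ + 8³ = 1 + 1 + 729 + 512 = 1243
1243 → 1³ + 2³ + 4³ + 3³ = 1 + 8 + 64 + 27 = 100
100 → 1³ + 0³ + 0³ = 1 + 0 + 0 = 1  — reached 1.

3-happy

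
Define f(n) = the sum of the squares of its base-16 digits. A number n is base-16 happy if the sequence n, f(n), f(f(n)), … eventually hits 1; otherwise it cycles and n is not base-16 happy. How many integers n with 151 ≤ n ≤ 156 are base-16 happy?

151: 151 → 130 → 68 → 32 → 4 → 16 → 1  (reaches 1)
152: 152 → 145 → 82 → 29 → 170 → 200 → 208 → 169 → 181 → 146 → 85 → 50 → 13 → 169  (repeats 169)
153: 153 → 162 → 104 → 100 → 52 → 25 → 82 → 29 → 170 → 200 → 208 → 169 → 181 → 146 → 85 → 50 → 13 → 169  (repeats 169)
154: 154 → 181 → 146 → 85 → 50 → 13 → 169 → 181  (repeats 181)
155: 155 → 202 → 244 → 241 → 226 → 200 → 208 → 169 → 181 → 146 → 85 → 50 → 13 → 169  (repeats 169)
156: 156 → 225 → 197 → 169 → 181 → 146 → 85 → 50 → 13 → 169  (repeats 169)
base-16 happy: 151

1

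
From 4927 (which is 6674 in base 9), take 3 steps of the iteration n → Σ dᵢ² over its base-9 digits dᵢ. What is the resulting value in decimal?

41

4927 = (6,6,7,4)_9 → 6² + 6² + 7² + 4² = 36 + 36 + 49 + 16 = 137
137 = (1,6,2)_9 → 1² + 6² + 2² = 1 + 36 + 4 = 41
41 = (4,5)_9 → 4² + 5² = 16 + 25 = 41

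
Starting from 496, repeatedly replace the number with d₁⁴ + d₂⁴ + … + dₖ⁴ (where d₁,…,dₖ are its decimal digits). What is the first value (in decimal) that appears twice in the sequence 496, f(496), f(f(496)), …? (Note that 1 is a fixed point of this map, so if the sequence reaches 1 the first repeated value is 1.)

4179

496 → 4⁴ + 9⁴ + 6⁴ = 8113
8113 → 8⁴ + 1⁴ + 1⁴ + 3⁴ = 4179
4179 → 4⁴ + 1⁴ + 7⁴ + 9⁴ = 9219
9219 → 9⁴ + 2⁴ + 1⁴ + 9⁴ = 13139
13139 → 1⁴ + 3⁴ + 1⁴ + 3⁴ + 9⁴ = 6725
6725 → 6⁴ + 7⁴ + 2⁴ + 5⁴ = 4338
4338 → 4⁴ + 3⁴ + 3⁴ + 8⁴ = 4514
4514 → 4⁴ + 5⁴ + 1⁴ + 4⁴ = 1138
1138 → 1⁴ + 1⁴ + 3⁴ + 8⁴ = 4179  — 4179 already appeared earlier.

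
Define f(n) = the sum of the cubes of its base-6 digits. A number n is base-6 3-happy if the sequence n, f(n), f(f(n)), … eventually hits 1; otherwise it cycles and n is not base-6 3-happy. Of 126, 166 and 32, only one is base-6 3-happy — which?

126: 126 → 54 → 28 → 128 → 62 → 73 → 9 → 28  — repeats 28 (not base-6 3-happy)
166: 166 → 155 → 190 → 190  — repeats 190 (not base-6 3-happy)
32: 32 → 133 → 92 → 43 → 3 → 27 → 91 → 36 → 1  — reaches 1 (base-6 3-happy)

32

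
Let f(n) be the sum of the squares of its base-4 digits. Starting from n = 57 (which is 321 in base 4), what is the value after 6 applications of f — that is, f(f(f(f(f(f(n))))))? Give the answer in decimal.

57 = (3,2,1)_4 → 3² + 2² + 1² = 14
14 = (3,2)_4 → 3² + 2² = 13
13 = (3,1)_4 → 3² + 1² = 10
10 = (2,2)_4 → 2² + 2² = 8
8 = (2,0)_4 → 2² + 0² = 4
4 = (1,0)_4 → 1² + 0² = 1

1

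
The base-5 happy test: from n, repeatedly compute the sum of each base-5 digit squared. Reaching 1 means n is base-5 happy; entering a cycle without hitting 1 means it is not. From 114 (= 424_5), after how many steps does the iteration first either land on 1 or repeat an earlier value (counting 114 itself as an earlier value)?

7

114 = (4,2,4)_5 → 4² + 2² + 4² = 16 + 4 + 16 = 36
36 = (1,2,1)_5 → 1² + 2² + 1² = 1 + 4 + 1 = 6
6 = (1,1)_5 → 1² + 1² = 1 + 1 = 2
2 = (2)_5 → 2² = 4
4 = (4)_5 → 4² = 16
16 = (3,1)_5 → 3² + 1² = 9 + 1 = 10
10 = (2,0)_5 → 2² + 0² = 4 + 0 = 4  — 4 repeats.
That took 7 steps.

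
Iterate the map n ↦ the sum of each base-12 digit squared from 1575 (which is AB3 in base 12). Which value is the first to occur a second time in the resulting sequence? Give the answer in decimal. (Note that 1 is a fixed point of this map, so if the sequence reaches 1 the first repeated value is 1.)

1575 = (10,11,3)_12 → 10² + 11² + 3² = 230
230 = (1,7,2)_12 → 1² + 7² + 2² = 54
54 = (4,6)_12 → 4² + 6² = 52
52 = (4,4)_12 → 4² + 4² = 32
32 = (2,8)_12 → 2² + 8² = 68
68 = (5,8)_12 → 5² + 8² = 89
89 = (7,5)_12 → 7² + 5² = 74
74 = (6,2)_12 → 6² + 2² = 40
40 = (3,4)_12 → 3² + 4² = 25
25 = (2,1)_12 → 2² + 1² = 5
5 = (5)_12 → 5² = 25  — 25 already appeared earlier.

25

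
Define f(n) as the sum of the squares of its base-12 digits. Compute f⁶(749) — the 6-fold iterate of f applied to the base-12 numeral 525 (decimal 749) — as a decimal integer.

74

749 = (5,2,5)_12 → 5² + 2² + 5² = 54
54 = (4,6)_12 → 4² + 6² = 52
52 = (4,4)_12 → 4² + 4² = 32
32 = (2,8)_12 → 2² + 8² = 68
68 = (5,8)_12 → 5² + 8² = 89
89 = (7,5)_12 → 7² + 5² = 74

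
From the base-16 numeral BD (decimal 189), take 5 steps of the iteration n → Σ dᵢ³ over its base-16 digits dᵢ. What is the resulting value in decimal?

6147

189 = (11,13)_16 → 11³ + 13³ = 1331 + 2197 = 3528
3528 = (13,12,8)_16 → 13³ + 12³ + 8³ = 2197 + 1728 + 512 = 4437
4437 = (1,1,5,5)_16 → 1³ + 1³ + 5³ + 5³ = 1 + 1 + 125 + 125 = 252
252 = (15,12)_16 → 15³ + 12³ = 3375 + 1728 = 5103
5103 = (1,3,14,15)_16 → 1³ + 3³ + 14³ + 15³ = 1 + 27 + 2744 + 3375 = 6147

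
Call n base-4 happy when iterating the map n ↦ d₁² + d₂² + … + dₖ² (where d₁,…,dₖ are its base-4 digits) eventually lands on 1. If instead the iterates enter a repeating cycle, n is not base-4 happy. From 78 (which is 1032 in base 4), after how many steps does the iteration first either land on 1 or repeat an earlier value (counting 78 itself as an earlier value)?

78 = (1,0,3,2)_4 → 14
14 = (3,2)_4 → 13
13 = (3,1)_4 → 10
10 = (2,2)_4 → 8
8 = (2,0)_4 → 4
4 = (1,0)_4 → 1  — reached 1.
That took 6 steps.

6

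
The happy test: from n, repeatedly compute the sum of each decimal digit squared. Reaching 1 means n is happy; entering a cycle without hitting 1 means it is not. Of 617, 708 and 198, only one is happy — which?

617

617: 617 → 86 → 100 → 1  — reaches 1 (happy)
708: 708 → 113 → 11 → 2 → 4 → 16 → 37 → 58 → 89 → 145 → 42 → 20 → 4  — repeats 4 (not happy)
198: 198 → 146 → 53 → 34 → 25 → 29 → 85 → 89 → 145 → 42 → 20 → 4 → 16 → 37 → 58 → 89  — repeats 89 (not happy)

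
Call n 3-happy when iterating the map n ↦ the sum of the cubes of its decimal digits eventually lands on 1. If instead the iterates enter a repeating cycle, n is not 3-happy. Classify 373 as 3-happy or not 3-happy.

not 3-happy

373 → 3³ + 7³ + 3³ = 27 + 343 + 27 = 397
397 → 3³ + 9³ + 7³ = 27 + 729 + 343 = 1099
1099 → 1³ + 0³ + 9³ + 9³ = 1 + 0 + 729 + 729 = 1459
1459 → 1³ + 4³ + 5³ + 9³ = 1 + 64 + 125 + 729 = 919
919 → 9³ + 1³ + 9³ = 729 + 1 + 729 = 1459  — 1459 already seen; the sequence cycles without reaching 1.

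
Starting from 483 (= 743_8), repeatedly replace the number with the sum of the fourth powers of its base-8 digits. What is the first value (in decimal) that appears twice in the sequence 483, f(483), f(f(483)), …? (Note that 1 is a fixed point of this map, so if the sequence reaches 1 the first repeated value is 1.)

483 = (7,4,3)_8 → 7⁴ + 4⁴ + 3⁴ = 2738
2738 = (5,2,6,2)_8 → 5⁴ + 2⁴ + 6⁴ + 2⁴ = 1953
1953 = (3,6,4,1)_8 → 3⁴ + 6⁴ + 4⁴ + 1⁴ = 1634
1634 = (3,1,4,2)_8 → 3⁴ + 1⁴ + 4⁴ + 2⁴ = 354
354 = (5,4,2)_8 → 5⁴ + 4⁴ + 2⁴ = 897
897 = (1,6,0,1)_8 → 1⁴ + 6⁴ + 0⁴ + 1⁴ = 1298
1298 = (2,4,2,2)_8 → 2⁴ + 4⁴ + 2⁴ + 2⁴ = 304
304 = (4,6,0)_8 → 4⁴ + 6⁴ + 0⁴ = 1552
1552 = (3,0,2,0)_8 → 3⁴ + 0⁴ + 2⁴ + 0⁴ = 97
97 = (1,4,1)_8 → 1⁴ + 4⁴ + 1⁴ = 258
258 = (4,0,2)_8 → 4⁴ + 0⁴ + 2⁴ = 272
272 = (4,2,0)_8 → 4⁴ + 2⁴ + 0⁴ = 272  — 272 already appeared earlier.

272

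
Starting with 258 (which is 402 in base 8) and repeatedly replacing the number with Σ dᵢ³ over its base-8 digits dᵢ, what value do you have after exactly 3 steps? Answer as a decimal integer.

8

258 = (4,0,2)_8 → 4³ + 0³ + 2³ = 64 + 0 + 8 = 72
72 = (1,1,0)_8 → 1³ + 1³ + 0³ = 1 + 1 + 0 = 2
2 = (2)_8 → 2³ = 8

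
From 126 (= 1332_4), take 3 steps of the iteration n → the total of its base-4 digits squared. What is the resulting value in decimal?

126 = (1,3,3,2)_4 → 23
23 = (1,1,3)_4 → 11
11 = (2,3)_4 → 13

13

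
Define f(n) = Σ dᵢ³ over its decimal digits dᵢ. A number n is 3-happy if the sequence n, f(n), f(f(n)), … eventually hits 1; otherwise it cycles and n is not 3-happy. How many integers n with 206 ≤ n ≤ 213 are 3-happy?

1

206: 206 → 224 → 80 → 512 → 134 → 92 → 737 → 713 → 371 → 371  (repeats 371)
207: 207 → 351 → 153 → 153  (repeats 153)
208: 208 → 520 → 133 → 55 → 250 → 133  (repeats 133)
209: 209 → 737 → 713 → 371 → 371  (repeats 371)
210: 210 → 9 → 729 → 1080 → 513 → 153 → 153  (repeats 153)
211: 211 → 10 → 1  (reaches 1)
212: 212 → 17 → 344 → 155 → 251 → 134 → 92 → 737 → 713 → 371 → 371  (repeats 371)
213: 213 → 36 → 243 → 99 → 1458 → 702 → 351 → 153 → 153  (repeats 153)
3-happy: 211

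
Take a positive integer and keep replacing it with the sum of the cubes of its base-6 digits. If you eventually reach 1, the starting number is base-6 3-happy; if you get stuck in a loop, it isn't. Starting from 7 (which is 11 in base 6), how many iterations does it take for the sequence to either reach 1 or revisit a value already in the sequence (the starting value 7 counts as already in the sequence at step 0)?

8

7 = (1,1)_6 → 1³ + 1³ = 1 + 1 = 2
2 = (2)_6 → 2³ = 8
8 = (1,2)_6 → 1³ + 2³ = 1 + 8 = 9
9 = (1,3)_6 → 1³ + 3³ = 1 + 27 = 28
28 = (4,4)_6 → 4³ + 4³ = 64 + 64 = 128
128 = (3,3,2)_6 → 3³ + 3³ + 2³ = 27 + 27 + 8 = 62
62 = (1,4,2)_6 → 1³ + 4³ + 2³ = 1 + 64 + 8 = 73
73 = (2,0,1)_6 → 2³ + 0³ + 1³ = 8 + 0 + 1 = 9  — 9 repeats.
That took 8 steps.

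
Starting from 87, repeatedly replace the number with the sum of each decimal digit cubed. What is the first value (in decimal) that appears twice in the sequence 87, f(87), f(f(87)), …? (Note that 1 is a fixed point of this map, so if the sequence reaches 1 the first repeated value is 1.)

153

87 → 855
855 → 762
762 → 567
567 → 684
684 → 792
792 → 1080
1080 → 513
513 → 153
153 → 153  — 153 already appeared earlier.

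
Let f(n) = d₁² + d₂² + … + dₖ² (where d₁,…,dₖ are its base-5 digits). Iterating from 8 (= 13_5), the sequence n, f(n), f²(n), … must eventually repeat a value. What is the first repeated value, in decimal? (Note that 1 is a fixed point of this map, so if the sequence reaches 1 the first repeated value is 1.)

10

8 = (1,3)_5 → 1² + 3² = 1 + 9 = 10
10 = (2,0)_5 → 2² + 0² = 4 + 0 = 4
4 = (4)_5 → 4² = 16
16 = (3,1)_5 → 3² + 1² = 9 + 1 = 10  — 10 already appeared earlier.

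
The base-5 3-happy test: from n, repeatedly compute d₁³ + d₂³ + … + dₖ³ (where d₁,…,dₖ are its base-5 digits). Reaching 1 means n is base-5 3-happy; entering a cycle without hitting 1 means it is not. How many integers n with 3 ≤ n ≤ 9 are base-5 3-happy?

3: 3 → 27 → 9 → 65 → 35 → 9  (repeats 9)
4: 4 → 64 → 80 → 28 → 28  (repeats 28)
5: 5 → 1  (reaches 1)
6: 6 → 2 → 8 → 28 → 28  (repeats 28)
7: 7 → 9 → 65 → 35 → 9  (repeats 9)
8: 8 → 28 → 28  (repeats 28)
9: 9 → 65 → 35 → 9  (repeats 9)
base-5 3-happy: 5

1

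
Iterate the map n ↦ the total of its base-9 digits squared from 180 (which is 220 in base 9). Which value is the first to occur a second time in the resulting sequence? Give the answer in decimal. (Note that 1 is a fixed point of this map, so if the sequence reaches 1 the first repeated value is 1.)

180 = (2,2,0)_9 → 2² + 2² + 0² = 8
8 = (8)_9 → 8² = 64
64 = (7,1)_9 → 7² + 1² = 50
50 = (5,5)_9 → 5² + 5² = 50  — 50 already appeared earlier.

50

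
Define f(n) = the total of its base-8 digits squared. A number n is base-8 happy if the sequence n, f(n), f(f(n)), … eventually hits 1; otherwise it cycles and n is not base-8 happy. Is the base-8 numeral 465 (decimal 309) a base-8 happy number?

309 = (4,6,5)_8 → 4² + 6² + 5² = 77
77 = (1,1,5)_8 → 1² + 1² + 5² = 27
27 = (3,3)_8 → 3² + 3² = 18
18 = (2,2)_8 → 2² + 2² = 8
8 = (1,0)_8 → 1² + 0² = 1  — reached 1.

base-8 happy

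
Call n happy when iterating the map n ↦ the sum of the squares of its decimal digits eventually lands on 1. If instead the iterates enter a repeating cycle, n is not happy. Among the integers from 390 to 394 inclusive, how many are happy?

390: 390 → 90 → 81 → 65 → 61 → 37 → 58 → 89 → 145 → 42 → 20 → 4 → 16 → 37  — not happy
391: 391 → 91 → 82 → 68 → 100 → 1  — happy
392: 392 → 94 → 97 → 130 → 10 → 1  — happy
393: 393 → 99 → 162 → 41 → 17 → 50 → 25 → 29 → 85 → 89 → 145 → 42 → 20 → 4 → 16 → 37 → 58 → 89  — not happy
394: 394 → 106 → 37 → 58 → 89 → 145 → 42 → 20 → 4 → 16 → 37  — not happy
happy: 391, 392

2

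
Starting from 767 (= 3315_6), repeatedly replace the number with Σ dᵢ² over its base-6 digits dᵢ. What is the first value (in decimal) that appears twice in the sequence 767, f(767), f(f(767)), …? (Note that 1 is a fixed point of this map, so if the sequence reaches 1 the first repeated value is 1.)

1

767 = (3,3,1,5)_6 → 3² + 3² + 1² + 5² = 9 + 9 + 1 + 25 = 44
44 = (1,1,2)_6 → 1² + 1² + 2² = 1 + 1 + 4 = 6
6 = (1,0)_6 → 1² + 0² = 1 + 0 = 1  — reached the fixed point 1.
1 → 1, so 1 is the first repeated value.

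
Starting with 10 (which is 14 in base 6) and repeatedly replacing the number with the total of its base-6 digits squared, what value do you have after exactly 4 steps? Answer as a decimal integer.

10 = (1,4)_6 → 17
17 = (2,5)_6 → 29
29 = (4,5)_6 → 41
41 = (1,0,5)_6 → 26

26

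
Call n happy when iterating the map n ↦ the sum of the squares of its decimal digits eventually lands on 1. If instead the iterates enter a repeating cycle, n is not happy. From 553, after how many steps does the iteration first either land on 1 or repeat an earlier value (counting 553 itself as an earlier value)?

553 → 5² + 5² + 3² = 25 + 25 + 9 = 59
59 → 5² + 9² = 25 + 81 = 106
106 → 1² + 0² + 6² = 1 + 0 + 36 = 37
37 → 3² + 7² = 9 + 49 = 58
58 → 5² + 8² = 25 + 64 = 89
89 → 8² + 9² = 64 + 81 = 145
145 → 1² + 4² + 5² = 1 + 16 + 25 = 42
42 → 4² + 2² = 16 + 4 = 20
20 → 2² + 0² = 4 + 0 = 4
4 → 4² = 16
16 → 1² + 6² = 1 + 36 = 37  — 37 repeats.
That took 11 steps.

11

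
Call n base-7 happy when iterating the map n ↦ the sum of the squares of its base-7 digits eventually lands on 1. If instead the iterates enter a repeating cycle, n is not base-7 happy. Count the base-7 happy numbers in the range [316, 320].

316: 316 → 46 → 52 → 10 → 10  (repeats 10)
317: 317 → 49 → 1  (reaches 1)
318: 318 → 54 → 26 → 34 → 52 → 10 → 10  (repeats 10)
319: 319 → 61 → 27 → 45 → 45  (repeats 45)
320: 320 → 70 → 10 → 10  (repeats 10)
base-7 happy: 317

1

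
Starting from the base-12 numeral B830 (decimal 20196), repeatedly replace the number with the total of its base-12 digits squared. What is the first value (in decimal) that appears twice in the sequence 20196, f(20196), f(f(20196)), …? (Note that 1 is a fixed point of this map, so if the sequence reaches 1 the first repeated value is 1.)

20196 = (11,8,3,0)_12 → 11² + 8² + 3² + 0² = 121 + 64 + 9 + 0 = 194
194 = (1,4,2)_12 → 1² + 4² + 2² = 1 + 16 + 4 = 21
21 = (1,9)_12 → 1² + 9² = 1 + 81 = 82
82 = (6,10)_12 → 6² + 10² = 36 + 100 = 136
136 = (11,4)_12 → 11² + 4² = 121 + 16 = 137
137 = (11,5)_12 → 11² + 5² = 121 + 25 = 146
146 = (1,0,2)_12 → 1² + 0² + 2² = 1 + 0 + 4 = 5
5 = (5)_12 → 5² = 25
25 = (2,1)_12 → 2² + 1² = 4 + 1 = 5  — 5 already appeared earlier.

5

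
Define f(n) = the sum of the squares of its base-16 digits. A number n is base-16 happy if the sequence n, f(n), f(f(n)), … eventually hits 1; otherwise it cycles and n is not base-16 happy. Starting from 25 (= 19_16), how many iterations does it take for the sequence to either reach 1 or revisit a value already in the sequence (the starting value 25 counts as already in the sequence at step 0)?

25 = (1,9)_16 → 1² + 9² = 82
82 = (5,2)_16 → 5² + 2² = 29
29 = (1,13)_16 → 1² + 13² = 170
170 = (10,10)_16 → 10² + 10² = 200
200 = (12,8)_16 → 12² + 8² = 208
208 = (13,0)_16 → 13² + 0² = 169
169 = (10,9)_16 → 10² + 9² = 181
181 = (11,5)_16 → 11² + 5² = 146
146 = (9,2)_16 → 9² + 2² = 85
85 = (5,5)_16 → 5² + 5² = 50
50 = (3,2)_16 → 3² + 2² = 13
13 = (13)_16 → 13² = 169  — 169 repeats.
That took 12 steps.

12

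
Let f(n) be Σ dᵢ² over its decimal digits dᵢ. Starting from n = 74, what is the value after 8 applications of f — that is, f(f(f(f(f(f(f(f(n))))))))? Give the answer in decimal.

20

74 → 7² + 4² = 49 + 16 = 65
65 → 6² + 5² = 36 + 25 = 61
61 → 6² + 1² = 36 + 1 = 37
37 → 3² + 7² = 9 + 49 = 58
58 → 5² + 8² = 25 + 64 = 89
89 → 8² + 9² = 64 + 81 = 145
145 → 1² + 4² + 5² = 1 + 16 + 25 = 42
42 → 4² + 2² = 16 + 4 = 20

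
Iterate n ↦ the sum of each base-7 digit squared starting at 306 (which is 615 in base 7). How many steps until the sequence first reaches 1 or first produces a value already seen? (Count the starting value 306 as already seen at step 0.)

306 = (6,1,5)_7 → 62
62 = (1,1,6)_7 → 38
38 = (5,3)_7 → 34
34 = (4,6)_7 → 52
52 = (1,0,3)_7 → 10
10 = (1,3)_7 → 10  — 10 repeats.
That took 6 steps.

6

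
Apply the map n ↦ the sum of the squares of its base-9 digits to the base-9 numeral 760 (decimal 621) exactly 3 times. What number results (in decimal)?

621 = (7,6,0)_9 → 7² + 6² + 0² = 49 + 36 + 0 = 85
85 = (1,0,4)_9 → 1² + 0² + 4² = 1 + 0 + 16 = 17
17 = (1,8)_9 → 1² + 8² = 1 + 64 = 65

65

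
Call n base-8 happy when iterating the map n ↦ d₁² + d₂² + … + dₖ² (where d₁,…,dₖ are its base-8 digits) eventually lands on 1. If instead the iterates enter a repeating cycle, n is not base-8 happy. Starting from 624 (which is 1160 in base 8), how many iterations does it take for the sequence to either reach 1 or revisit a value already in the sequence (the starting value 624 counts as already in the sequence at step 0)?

3

624 = (1,1,6,0)_8 → 38
38 = (4,6)_8 → 52
52 = (6,4)_8 → 52  — 52 repeats.
That took 3 steps.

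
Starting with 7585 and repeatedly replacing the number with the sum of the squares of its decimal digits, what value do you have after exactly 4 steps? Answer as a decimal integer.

29

7585 → 7² + 5² + 8² + 5² = 49 + 25 + 64 + 25 = 163
163 → 1² + 6² + 3² = 1 + 36 + 9 = 46
46 → 4² + 6² = 16 + 36 = 52
52 → 5² + 2² = 25 + 4 = 29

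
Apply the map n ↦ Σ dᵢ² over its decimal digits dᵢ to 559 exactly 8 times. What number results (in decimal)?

89

559 → 131
131 → 11
11 → 2
2 → 4
4 → 16
16 → 37
37 → 58
58 → 89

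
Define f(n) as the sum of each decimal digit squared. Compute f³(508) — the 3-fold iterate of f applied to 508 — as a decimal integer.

42

508 → 89
89 → 145
145 → 42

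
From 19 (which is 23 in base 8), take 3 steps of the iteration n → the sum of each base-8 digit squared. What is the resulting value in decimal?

19 = (2,3)_8 → 13
13 = (1,5)_8 → 26
26 = (3,2)_8 → 13

13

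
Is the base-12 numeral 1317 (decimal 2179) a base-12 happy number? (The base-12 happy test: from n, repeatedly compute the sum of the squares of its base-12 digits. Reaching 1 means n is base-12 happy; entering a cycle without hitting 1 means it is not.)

not base-12 happy

2179 = (1,3,1,7)_12 → 1² + 3² + 1² + 7² = 60
60 = (5,0)_12 → 5² + 0² = 25
25 = (2,1)_12 → 2² + 1² = 5
5 = (5)_12 → 5² = 25  — 25 already seen; the sequence cycles without reaching 1.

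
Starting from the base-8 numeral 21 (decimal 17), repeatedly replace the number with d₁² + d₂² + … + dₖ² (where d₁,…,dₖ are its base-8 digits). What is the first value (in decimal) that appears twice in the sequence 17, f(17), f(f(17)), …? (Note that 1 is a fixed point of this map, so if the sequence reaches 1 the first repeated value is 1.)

5

17 = (2,1)_8 → 2² + 1² = 4 + 1 = 5
5 = (5)_8 → 5² = 25
25 = (3,1)_8 → 3² + 1² = 9 + 1 = 10
10 = (1,2)_8 → 1² + 2² = 1 + 4 = 5  — 5 already appeared earlier.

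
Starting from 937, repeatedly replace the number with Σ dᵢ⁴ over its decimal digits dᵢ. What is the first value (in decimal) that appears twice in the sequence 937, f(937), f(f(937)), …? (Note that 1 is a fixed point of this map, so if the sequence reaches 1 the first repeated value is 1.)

8208

937 → 9⁴ + 3⁴ + 7⁴ = 9043
9043 → 9⁴ + 0⁴ + 4⁴ + 3⁴ = 6898
6898 → 6⁴ + 8⁴ + 9⁴ + 8⁴ = 16049
16049 → 1⁴ + 6⁴ + 0⁴ + 4⁴ + 9⁴ = 8114
8114 → 8⁴ + 1⁴ + 1⁴ + 4⁴ = 4354
4354 → 4⁴ + 3⁴ + 5⁴ + 4⁴ = 1218
1218 → 1⁴ + 2⁴ + 1⁴ + 8⁴ = 4114
4114 → 4⁴ + 1⁴ + 1⁴ + 4⁴ = 514
514 → 5⁴ + 1⁴ + 4⁴ = 882
882 → 8⁴ + 8⁴ + 2⁴ = 8208
8208 → 8⁴ + 2⁴ + 0⁴ + 8⁴ = 8208  — 8208 already appeared earlier.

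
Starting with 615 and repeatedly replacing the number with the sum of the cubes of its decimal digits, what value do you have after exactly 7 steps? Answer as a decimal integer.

615 → 6³ + 1³ + 5³ = 216 + 1 + 125 = 342
342 → 3³ + 4³ + 2³ = 27 + 64 + 8 = 99
99 → 9³ + 9³ = 729 + 729 = 1458
1458 → 1³ + 4³ + 5³ + 8³ = 1 + 64 + 125 + 512 = 702
702 → 7³ + 0³ + 2³ = 343 + 0 + 8 = 351
351 → 3³ + 5³ + 1³ = 27 + 125 + 1 = 153
153 → 1³ + 5³ + 3³ = 1 + 125 + 27 = 153

153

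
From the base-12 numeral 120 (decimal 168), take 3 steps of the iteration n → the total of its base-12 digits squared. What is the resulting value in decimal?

168 = (1,2,0)_12 → 1² + 2² + 0² = 1 + 4 + 0 = 5
5 = (5)_12 → 5² = 25
25 = (2,1)_12 → 2² + 1² = 4 + 1 = 5

5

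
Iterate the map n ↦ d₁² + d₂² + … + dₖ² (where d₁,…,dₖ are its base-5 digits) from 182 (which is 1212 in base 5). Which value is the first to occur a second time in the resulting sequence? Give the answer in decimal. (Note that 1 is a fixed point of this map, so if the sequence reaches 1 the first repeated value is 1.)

10

182 = (1,2,1,2)_5 → 10
10 = (2,0)_5 → 4
4 = (4)_5 → 16
16 = (3,1)_5 → 10  — 10 already appeared earlier.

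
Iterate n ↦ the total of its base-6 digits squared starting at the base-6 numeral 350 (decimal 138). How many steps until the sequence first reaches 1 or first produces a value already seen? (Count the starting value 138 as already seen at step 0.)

10

138 = (3,5,0)_6 → 3² + 5² + 0² = 9 + 25 + 0 = 34
34 = (5,4)_6 → 5² + 4² = 25 + 16 = 41
41 = (1,0,5)_6 → 1² + 0² + 5² = 1 + 0 + 25 = 26
26 = (4,2)_6 → 4² + 2² = 16 + 4 = 20
20 = (3,2)_6 → 3² + 2² = 9 + 4 = 13
13 = (2,1)_6 → 2² + 1² = 4 + 1 = 5
5 = (5)_6 → 5² = 25
25 = (4,1)_6 → 4² + 1² = 16 + 1 = 17
17 = (2,5)_6 → 2² + 5² = 4 + 25 = 29
29 = (4,5)_6 → 4² + 5² = 16 + 25 = 41  — 41 repeats.
That took 10 steps.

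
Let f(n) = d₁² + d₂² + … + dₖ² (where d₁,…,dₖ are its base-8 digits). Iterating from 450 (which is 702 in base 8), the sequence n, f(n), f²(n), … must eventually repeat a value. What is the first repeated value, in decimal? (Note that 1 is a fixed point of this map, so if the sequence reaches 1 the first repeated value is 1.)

450 = (7,0,2)_8 → 53
53 = (6,5)_8 → 61
61 = (7,5)_8 → 74
74 = (1,1,2)_8 → 6
6 = (6)_8 → 36
36 = (4,4)_8 → 32
32 = (4,0)_8 → 16
16 = (2,0)_8 → 4
4 = (4)_8 → 16  — 16 already appeared earlier.

16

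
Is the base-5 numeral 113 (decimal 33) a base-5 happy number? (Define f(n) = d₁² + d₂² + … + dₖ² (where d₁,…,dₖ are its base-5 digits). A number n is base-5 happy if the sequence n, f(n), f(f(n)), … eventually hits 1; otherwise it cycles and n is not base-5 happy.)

base-5 happy

33 = (1,1,3)_5 → 11
11 = (2,1)_5 → 5
5 = (1,0)_5 → 1  — reached 1.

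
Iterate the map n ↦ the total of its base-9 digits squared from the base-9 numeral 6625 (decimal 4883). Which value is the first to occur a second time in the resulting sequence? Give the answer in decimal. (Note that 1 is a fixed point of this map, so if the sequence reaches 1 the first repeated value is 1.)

1

4883 = (6,6,2,5)_9 → 6² + 6² + 2² + 5² = 36 + 36 + 4 + 25 = 101
101 = (1,2,2)_9 → 1² + 2² + 2² = 1 + 4 + 4 = 9
9 = (1,0)_9 → 1² + 0² = 1 + 0 = 1  — reached the fixed point 1.
1 → 1, so 1 is the first repeated value.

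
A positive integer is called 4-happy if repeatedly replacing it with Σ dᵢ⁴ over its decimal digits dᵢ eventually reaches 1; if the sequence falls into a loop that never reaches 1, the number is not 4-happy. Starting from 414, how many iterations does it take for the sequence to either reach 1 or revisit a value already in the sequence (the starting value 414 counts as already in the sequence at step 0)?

15

414 → 4⁴ + 1⁴ + 4⁴ = 513
513 → 5⁴ + 1⁴ + 3⁴ = 707
707 → 7⁴ + 0⁴ + 7⁴ = 4802
4802 → 4⁴ + 8⁴ + 0⁴ + 2⁴ = 4368
4368 → 4⁴ + 3⁴ + 6⁴ + 8⁴ = 5729
5729 → 5⁴ + 7⁴ + 2⁴ + 9⁴ = 9603
9603 → 9⁴ + 6⁴ + 0⁴ + 3⁴ = 7938
7938 → 7⁴ + 9⁴ + 3⁴ + 8⁴ = 13139
13139 → 1⁴ + 3⁴ + 1⁴ + 3⁴ + 9⁴ = 6725
6725 → 6⁴ + 7⁴ + 2⁴ + 5⁴ = 4338
4338 → 4⁴ + 3⁴ + 3⁴ + 8⁴ = 4514
4514 → 4⁴ + 5⁴ + 1⁴ + 4⁴ = 1138
1138 → 1⁴ + 1⁴ + 3⁴ + 8⁴ = 4179
4179 → 4⁴ + 1⁴ + 7⁴ + 9⁴ = 9219
9219 → 9⁴ + 2⁴ + 1⁴ + 9⁴ = 13139  — 13139 repeats.
That took 15 steps.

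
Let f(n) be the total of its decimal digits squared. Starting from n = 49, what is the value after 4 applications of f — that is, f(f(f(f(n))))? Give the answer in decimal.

1

49 → 97
97 → 130
130 → 10
10 → 1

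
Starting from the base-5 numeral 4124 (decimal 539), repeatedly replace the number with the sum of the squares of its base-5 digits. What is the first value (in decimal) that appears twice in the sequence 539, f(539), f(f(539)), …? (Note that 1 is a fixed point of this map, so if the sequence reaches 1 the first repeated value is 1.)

539 = (4,1,2,4)_5 → 37
37 = (1,2,2)_5 → 9
9 = (1,4)_5 → 17
17 = (3,2)_5 → 13
13 = (2,3)_5 → 13  — 13 already appeared earlier.

13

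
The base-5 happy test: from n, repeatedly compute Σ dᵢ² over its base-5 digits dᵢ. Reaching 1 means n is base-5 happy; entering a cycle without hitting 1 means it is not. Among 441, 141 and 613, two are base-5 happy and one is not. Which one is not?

613

441: 441 → 23 → 25 → 1  — reaches 1 (base-5 happy)
141: 141 → 11 → 5 → 1  — reaches 1 (base-5 happy)
613: 613 → 45 → 17 → 13 → 13  — repeats 13 (not base-5 happy)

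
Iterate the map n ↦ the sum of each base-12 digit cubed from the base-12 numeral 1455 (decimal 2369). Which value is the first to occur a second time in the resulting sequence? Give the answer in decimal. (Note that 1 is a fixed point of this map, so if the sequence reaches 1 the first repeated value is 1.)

1

2369 = (1,4,5,5)_12 → 315
315 = (2,2,3)_12 → 43
43 = (3,7)_12 → 370
370 = (2,6,10)_12 → 1224
1224 = (8,6,0)_12 → 728
728 = (5,0,8)_12 → 637
637 = (4,5,1)_12 → 190
190 = (1,3,10)_12 → 1028
1028 = (7,1,8)_12 → 856
856 = (5,11,4)_12 → 1520
1520 = (10,6,8)_12 → 1728
1728 = (1,0,0,0)_12 → 1  — reached the fixed point 1.
1 → 1, so 1 is the first repeated value.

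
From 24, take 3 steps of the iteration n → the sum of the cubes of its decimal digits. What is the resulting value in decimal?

24 → 2³ + 4³ = 72
72 → 7³ + 2³ = 351
351 → 3³ + 5³ + 1³ = 153

153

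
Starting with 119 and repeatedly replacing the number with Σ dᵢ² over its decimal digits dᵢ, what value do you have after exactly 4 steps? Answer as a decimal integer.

119 → 1² + 1² + 9² = 1 + 1 + 81 = 83
83 → 8² + 3² = 64 + 9 = 73
73 → 7² + 3² = 49 + 9 = 58
58 → 5² + 8² = 25 + 64 = 89

89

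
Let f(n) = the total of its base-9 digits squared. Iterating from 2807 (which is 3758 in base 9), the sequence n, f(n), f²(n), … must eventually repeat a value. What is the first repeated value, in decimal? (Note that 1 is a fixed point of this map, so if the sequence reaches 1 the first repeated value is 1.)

65

2807 = (3,7,5,8)_9 → 3² + 7² + 5² + 8² = 147
147 = (1,7,3)_9 → 1² + 7² + 3² = 59
59 = (6,5)_9 → 6² + 5² = 61
61 = (6,7)_9 → 6² + 7² = 85
85 = (1,0,4)_9 → 1² + 0² + 4² = 17
17 = (1,8)_9 → 1² + 8² = 65
65 = (7,2)_9 → 7² + 2² = 53
53 = (5,8)_9 → 5² + 8² = 89
89 = (1,0,8)_9 → 1² + 0² + 8² = 65  — 65 already appeared earlier.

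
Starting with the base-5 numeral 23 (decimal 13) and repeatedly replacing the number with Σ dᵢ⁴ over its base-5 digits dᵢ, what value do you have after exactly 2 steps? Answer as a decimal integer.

13 = (2,3)_5 → 2⁴ + 3⁴ = 97
97 = (3,4,2)_5 → 3⁴ + 4⁴ + 2⁴ = 353

353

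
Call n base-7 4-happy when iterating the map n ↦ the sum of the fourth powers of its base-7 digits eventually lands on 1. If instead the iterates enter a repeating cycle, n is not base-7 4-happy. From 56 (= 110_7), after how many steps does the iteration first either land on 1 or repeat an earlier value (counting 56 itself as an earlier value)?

56 = (1,1,0)_7 → 1⁴ + 1⁴ + 0⁴ = 1 + 1 + 0 = 2
2 = (2)_7 → 2⁴ = 16
16 = (2,2)_7 → 2⁴ + 2⁴ = 16 + 16 = 32
32 = (4,4)_7 → 4⁴ + 4⁴ = 256 + 256 = 512
512 = (1,3,3,1)_7 → 1⁴ + 3⁴ + 3⁴ + 1⁴ = 1 + 81 + 81 + 1 = 164
164 = (3,2,3)_7 → 3⁴ + 2⁴ + 3⁴ = 81 + 16 + 81 = 178
178 = (3,4,3)_7 → 3⁴ + 4⁴ + 3⁴ = 81 + 256 + 81 = 418
418 = (1,1,3,5)_7 → 1⁴ + 1⁴ + 3⁴ + 5⁴ = 1 + 1 + 81 + 625 = 708
708 = (2,0,3,1)_7 → 2⁴ + 0⁴ + 3⁴ + 1⁴ = 16 + 0 + 81 + 1 = 98
98 = (2,0,0)_7 → 2⁴ + 0⁴ + 0⁴ = 16 + 0 + 0 = 16  — 16 repeats.
That took 10 steps.

10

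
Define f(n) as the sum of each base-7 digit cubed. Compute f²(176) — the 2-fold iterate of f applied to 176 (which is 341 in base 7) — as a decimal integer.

218

176 = (3,4,1)_7 → 3³ + 4³ + 1³ = 27 + 64 + 1 = 92
92 = (1,6,1)_7 → 1³ + 6³ + 1³ = 1 + 216 + 1 = 218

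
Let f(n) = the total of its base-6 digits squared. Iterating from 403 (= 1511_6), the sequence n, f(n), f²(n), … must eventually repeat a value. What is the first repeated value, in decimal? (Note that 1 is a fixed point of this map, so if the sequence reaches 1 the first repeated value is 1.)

29

403 = (1,5,1,1)_6 → 1² + 5² + 1² + 1² = 28
28 = (4,4)_6 → 4² + 4² = 32
32 = (5,2)_6 → 5² + 2² = 29
29 = (4,5)_6 → 4² + 5² = 41
41 = (1,0,5)_6 → 1² + 0² + 5² = 26
26 = (4,2)_6 → 4² + 2² = 20
20 = (3,2)_6 → 3² + 2² = 13
13 = (2,1)_6 → 2² + 1² = 5
5 = (5)_6 → 5² = 25
25 = (4,1)_6 → 4² + 1² = 17
17 = (2,5)_6 → 2² + 5² = 29  — 29 already appeared earlier.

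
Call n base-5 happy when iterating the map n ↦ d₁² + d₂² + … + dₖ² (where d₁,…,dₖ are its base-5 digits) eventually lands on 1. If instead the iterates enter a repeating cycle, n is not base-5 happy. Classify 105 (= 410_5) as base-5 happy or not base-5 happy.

not base-5 happy

105 = (4,1,0)_5 → 4² + 1² + 0² = 16 + 1 + 0 = 17
17 = (3,2)_5 → 3² + 2² = 9 + 4 = 13
13 = (2,3)_5 → 2² + 3² = 4 + 9 = 13  — 13 already seen; the sequence cycles without reaching 1.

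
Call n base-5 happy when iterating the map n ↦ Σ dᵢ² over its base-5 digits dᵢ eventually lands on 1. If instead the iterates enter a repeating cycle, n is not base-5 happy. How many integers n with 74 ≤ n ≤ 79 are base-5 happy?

1

74: 74 → 36 → 6 → 2 → 4 → 16 → 10 → 4  — not base-5 happy
75: 75 → 9 → 17 → 13 → 13  — not base-5 happy
76: 76 → 10 → 4 → 16 → 10  — not base-5 happy
77: 77 → 13 → 13  — not base-5 happy
78: 78 → 18 → 18  — not base-5 happy
79: 79 → 25 → 1  — base-5 happy
base-5 happy: 79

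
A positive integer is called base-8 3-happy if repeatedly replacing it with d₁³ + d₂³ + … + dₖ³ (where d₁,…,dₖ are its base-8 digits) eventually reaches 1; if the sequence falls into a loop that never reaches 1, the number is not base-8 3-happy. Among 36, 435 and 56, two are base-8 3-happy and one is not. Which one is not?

56

36: 36 → 128 → 8 → 1  — reaches 1 (base-8 3-happy)
435: 435 → 459 → 371 → 368 → 341 → 258 → 72 → 2 → 8 → 1  — reaches 1 (base-8 3-happy)
56: 56 → 343 → 476 → 434 → 440 → 559 → 469 → 476  — repeats 476 (not base-8 3-happy)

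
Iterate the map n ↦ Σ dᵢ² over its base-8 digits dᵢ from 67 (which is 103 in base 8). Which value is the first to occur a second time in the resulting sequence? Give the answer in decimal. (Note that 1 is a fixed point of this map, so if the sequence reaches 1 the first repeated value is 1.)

67 = (1,0,3)_8 → 1² + 0² + 3² = 10
10 = (1,2)_8 → 1² + 2² = 5
5 = (5)_8 → 5² = 25
25 = (3,1)_8 → 3² + 1² = 10  — 10 already appeared earlier.

10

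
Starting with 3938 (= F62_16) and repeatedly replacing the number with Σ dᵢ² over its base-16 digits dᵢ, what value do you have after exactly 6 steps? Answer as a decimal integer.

3938 = (15,6,2)_16 → 15² + 6² + 2² = 265
265 = (1,0,9)_16 → 1² + 0² + 9² = 82
82 = (5,2)_16 → 5² + 2² = 29
29 = (1,13)_16 → 1² + 13² = 170
170 = (10,10)_16 → 10² + 10² = 200
200 = (12,8)_16 → 12² + 8² = 208

208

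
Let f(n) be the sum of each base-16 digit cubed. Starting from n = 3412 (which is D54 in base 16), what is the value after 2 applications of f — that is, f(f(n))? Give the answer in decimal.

3412 = (13,5,4)_16 → 13³ + 5³ + 4³ = 2386
2386 = (9,5,2)_16 → 9³ + 5³ + 2³ = 862

862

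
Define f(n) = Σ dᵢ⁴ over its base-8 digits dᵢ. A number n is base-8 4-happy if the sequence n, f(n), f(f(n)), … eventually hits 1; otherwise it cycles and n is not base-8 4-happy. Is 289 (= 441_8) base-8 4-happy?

289 = (4,4,1)_8 → 4⁴ + 4⁴ + 1⁴ = 513
513 = (1,0,0,1)_8 → 1⁴ + 0⁴ + 0⁴ + 1⁴ = 2
2 = (2)_8 → 2⁴ = 16
16 = (2,0)_8 → 2⁴ + 0⁴ = 16  — 16 already seen; the sequence cycles without reaching 1.

not base-8 4-happy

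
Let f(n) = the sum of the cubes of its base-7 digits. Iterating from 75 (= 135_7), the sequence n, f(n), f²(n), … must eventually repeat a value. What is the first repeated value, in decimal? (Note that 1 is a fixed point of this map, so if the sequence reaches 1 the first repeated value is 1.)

9

75 = (1,3,5)_7 → 1³ + 3³ + 5³ = 153
153 = (3,0,6)_7 → 3³ + 0³ + 6³ = 243
243 = (4,6,5)_7 → 4³ + 6³ + 5³ = 405
405 = (1,1,1,6)_7 → 1³ + 1³ + 1³ + 6³ = 219
219 = (4,3,2)_7 → 4³ + 3³ + 2³ = 99
99 = (2,0,1)_7 → 2³ + 0³ + 1³ = 9
9 = (1,2)_7 → 1³ + 2³ = 9  — 9 already appeared earlier.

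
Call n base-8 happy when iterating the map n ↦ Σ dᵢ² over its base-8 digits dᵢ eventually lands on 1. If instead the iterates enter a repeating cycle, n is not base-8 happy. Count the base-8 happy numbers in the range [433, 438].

433: 433 → 73 → 3 → 9 → 2 → 4 → 16 → 4  — not base-8 happy
434: 434 → 76 → 18 → 8 → 1  — base-8 happy
435: 435 → 81 → 6 → 36 → 32 → 16 → 4 → 16  — not base-8 happy
436: 436 → 88 → 10 → 5 → 25 → 10  — not base-8 happy
437: 437 → 97 → 18 → 8 → 1  — base-8 happy
438: 438 → 108 → 42 → 29 → 34 → 20 → 20  — not base-8 happy
base-8 happy: 434, 437

2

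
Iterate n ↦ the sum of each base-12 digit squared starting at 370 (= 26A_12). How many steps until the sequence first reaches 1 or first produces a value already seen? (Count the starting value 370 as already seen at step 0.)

370 = (2,6,10)_12 → 2² + 6² + 10² = 4 + 36 + 100 = 140
140 = (11,8)_12 → 11² + 8² = 121 + 64 = 185
185 = (1,3,5)_12 → 1² + 3² + 5² = 1 + 9 + 25 = 35
35 = (2,11)_12 → 2² + 11² = 4 + 121 = 125
125 = (10,5)_12 → 10² + 5² = 100 + 25 = 125  — 125 repeats.
That took 5 steps.

5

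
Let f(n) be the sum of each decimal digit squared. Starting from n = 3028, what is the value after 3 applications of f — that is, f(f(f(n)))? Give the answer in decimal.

3028 → 3² + 0² + 2² + 8² = 77
77 → 7² + 7² = 98
98 → 9² + 8² = 145

145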